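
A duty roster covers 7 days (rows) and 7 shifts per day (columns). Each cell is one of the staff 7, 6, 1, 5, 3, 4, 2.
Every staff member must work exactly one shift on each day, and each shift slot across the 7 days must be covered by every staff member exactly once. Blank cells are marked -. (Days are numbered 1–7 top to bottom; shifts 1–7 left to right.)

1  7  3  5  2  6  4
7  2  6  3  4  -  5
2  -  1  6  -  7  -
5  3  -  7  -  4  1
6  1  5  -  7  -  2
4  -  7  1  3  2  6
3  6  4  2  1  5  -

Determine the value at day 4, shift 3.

2

Day 4 already has {7, 1, 5, 3, 4} and shift 3 already has {7, 6, 1, 5, 3, 4}, so day 4, shift 3 must be 2.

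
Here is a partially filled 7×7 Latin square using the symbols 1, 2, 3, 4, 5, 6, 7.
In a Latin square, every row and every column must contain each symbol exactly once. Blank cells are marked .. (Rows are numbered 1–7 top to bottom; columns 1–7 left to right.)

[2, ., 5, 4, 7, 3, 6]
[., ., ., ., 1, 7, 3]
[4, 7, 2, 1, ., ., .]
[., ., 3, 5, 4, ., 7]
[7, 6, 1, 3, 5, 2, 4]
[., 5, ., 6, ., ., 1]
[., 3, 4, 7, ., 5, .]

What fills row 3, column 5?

3

Row 1, column 2: row 1 has {2, 3, 4, 5, 6, 7} and column 2 has {3, 5, 6, 7}, leaving only 1.
Row 2, column 3: row 2 has {1, 3, 7} and column 3 has {1, 2, 3, 4, 5}, leaving only 6.
Row 2, column 1: row 2 has {1, 3, 6, 7} and column 1 has {2, 4, 7}, leaving only 5.
Row 2, column 4: row 2 has {1, 3, 5, 6, 7} and column 4 has {1, 3, 4, 5, 6, 7}, leaving only 2.
Row 2, column 2: row 2 has {1, 2, 3, 5, 6, 7} and column 2 has {1, 3, 5, 6, 7}, leaving only 4.
Row 3, column 6: row 3 has {1, 2, 4, 7} and column 6 has {2, 3, 5, 7}, leaving only 6.
Row 3 already has {1, 2, 4, 6, 7} and column 5 already has {1, 4, 5, 7}, so row 3, column 5 must be 3.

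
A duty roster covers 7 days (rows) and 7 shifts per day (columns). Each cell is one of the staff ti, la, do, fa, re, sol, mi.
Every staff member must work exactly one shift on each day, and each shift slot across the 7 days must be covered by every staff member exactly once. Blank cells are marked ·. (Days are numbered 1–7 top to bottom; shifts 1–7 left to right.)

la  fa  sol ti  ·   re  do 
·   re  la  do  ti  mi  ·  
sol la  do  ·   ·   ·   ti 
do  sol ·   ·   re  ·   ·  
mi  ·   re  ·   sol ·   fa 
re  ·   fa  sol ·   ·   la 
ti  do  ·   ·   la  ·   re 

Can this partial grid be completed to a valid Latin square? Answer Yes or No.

No

Day 1, shift 5: day 1 has {ti, la, do, fa, re, sol} and shift 5 has {ti, la, re, sol}, so it must be mi.
Day 2, shift 1: day 2 has {ti, la, do, re, mi} and shift 1 has {ti, la, do, re, sol, mi}, so it must be fa.
Day 2, shift 7: day 2 has {ti, la, do, fa, re, mi} and shift 7 has {ti, la, do, fa, re}, so it must be sol.
Day 3, shift 5: day 3 has {ti, la, do, sol} and shift 5 has {ti, la, re, sol, mi}, so it must be fa.
Now day 3, shift 6: day 3 together with shift 6 already contain {ti, la, do, fa, re, sol, mi} — every symbol — so nothing can go there. The grid has no valid completion.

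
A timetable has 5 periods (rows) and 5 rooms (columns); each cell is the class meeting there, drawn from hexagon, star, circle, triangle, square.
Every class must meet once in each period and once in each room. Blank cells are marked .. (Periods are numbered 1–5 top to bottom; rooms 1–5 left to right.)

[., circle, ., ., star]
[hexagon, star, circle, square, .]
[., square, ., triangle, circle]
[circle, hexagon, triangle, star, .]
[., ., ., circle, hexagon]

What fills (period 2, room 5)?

triangle

Period 2 already has {hexagon, star, circle, square} and room 5 already has {hexagon, star, circle}, so period 2, room 5 must be triangle.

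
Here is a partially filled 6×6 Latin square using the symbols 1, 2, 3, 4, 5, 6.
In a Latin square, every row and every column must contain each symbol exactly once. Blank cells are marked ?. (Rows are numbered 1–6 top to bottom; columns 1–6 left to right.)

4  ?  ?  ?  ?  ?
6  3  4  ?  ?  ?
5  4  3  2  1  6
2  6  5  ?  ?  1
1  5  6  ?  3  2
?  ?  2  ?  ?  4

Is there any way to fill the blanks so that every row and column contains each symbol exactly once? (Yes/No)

No row or column among the givens repeats a symbol, and propagating forced cells runs into no contradiction.
One valid completion exists (for instance, 4 2 1 6 5 3 / 6 3 4 1 2 5 / 5 4 3 2 1 6 / 2 6 5 3 4 1 / 1 5 6 4 3 2 / 3 1 2 5 6 4).

Yes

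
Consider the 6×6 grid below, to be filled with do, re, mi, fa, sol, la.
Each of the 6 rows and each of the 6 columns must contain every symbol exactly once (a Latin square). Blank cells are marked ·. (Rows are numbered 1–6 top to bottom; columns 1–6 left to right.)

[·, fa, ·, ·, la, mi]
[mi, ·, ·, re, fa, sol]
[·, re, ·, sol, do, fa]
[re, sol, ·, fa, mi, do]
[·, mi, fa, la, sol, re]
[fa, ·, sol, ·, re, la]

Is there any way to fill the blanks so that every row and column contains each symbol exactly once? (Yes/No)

No row or column among the givens repeats a symbol, and propagating forced cells runs into no contradiction.
One valid completion exists (for instance, sol fa re do la mi / mi la do re fa sol / la re mi sol do fa / re sol la fa mi do / do mi fa la sol re / fa do sol mi re la).

Yes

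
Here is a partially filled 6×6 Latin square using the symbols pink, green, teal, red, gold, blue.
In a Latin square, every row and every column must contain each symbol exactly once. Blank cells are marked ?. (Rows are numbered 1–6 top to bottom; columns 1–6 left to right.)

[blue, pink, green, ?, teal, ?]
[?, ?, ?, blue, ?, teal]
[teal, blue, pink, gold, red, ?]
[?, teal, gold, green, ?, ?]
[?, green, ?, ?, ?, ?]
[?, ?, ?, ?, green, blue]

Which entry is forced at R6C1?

gold

Row 1, column 4: row 1 has {pink, green, teal, blue} and column 4 has {green, gold, blue}, leaving only red.
Row 1, column 6: row 1 has {pink, green, teal, red, blue} and column 6 has {teal, blue}, leaving only gold.
Row 2, column 3: row 2 has {teal, blue} and column 3 has {pink, green, gold}, leaving only red.
Row 2, column 2: row 2 has {teal, red, blue} and column 2 has {pink, green, teal, blue}, leaving only gold.
Row 2, column 5: row 2 has {teal, red, gold, blue} and column 5 has {green, teal, red}, leaving only pink.
Row 2, column 1: row 2 has {pink, teal, red, gold, blue} and column 1 has {teal, blue}, leaving only green.
Row 3, column 6: row 3 has {pink, teal, red, gold, blue} and column 6 has {teal, gold, blue}, leaving only green.
Row 4, column 5: row 4 has {green, teal, gold} and column 5 has {pink, green, teal, red}, leaving only blue.
Row 5, column 5: row 5 has {green} and column 5 has {pink, green, teal, red, blue}, leaving only gold.
Row 6, column 2: row 6 has {green, blue} and column 2 has {pink, green, teal, gold, blue}, leaving only red.
Row 6, column 3: row 6 has {green, red, blue} and column 3 has {pink, green, red, gold}, leaving only teal.
Row 5, column 3: row 5 has {green, gold} and column 3 has {pink, green, teal, red, gold}, leaving only blue.
Row 6, column 4: row 6 has {green, teal, red, blue} and column 4 has {green, red, gold, blue}, leaving only pink.
Row 6 already has {pink, green, teal, red, blue} and column 1 already has {green, teal, blue}, so row 6, column 1 must be gold.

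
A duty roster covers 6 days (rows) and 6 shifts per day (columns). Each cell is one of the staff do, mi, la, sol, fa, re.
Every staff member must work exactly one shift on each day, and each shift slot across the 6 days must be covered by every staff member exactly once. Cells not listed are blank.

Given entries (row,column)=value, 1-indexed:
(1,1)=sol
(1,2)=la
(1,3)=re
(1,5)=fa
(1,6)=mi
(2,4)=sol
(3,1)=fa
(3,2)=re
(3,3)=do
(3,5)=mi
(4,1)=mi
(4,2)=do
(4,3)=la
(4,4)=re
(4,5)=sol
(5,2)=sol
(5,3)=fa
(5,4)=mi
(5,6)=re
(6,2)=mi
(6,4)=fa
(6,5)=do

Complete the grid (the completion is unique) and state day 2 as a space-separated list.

la fa mi sol re do

Day 2, shift 2: day 2 has {sol} and shift 2 has {do, mi, la, sol, re}, leaving only fa.
Day 2, shift 3: day 2 has {sol, fa} and shift 3 has {do, la, fa, re}, leaving only mi.
Day 1, shift 4: day 1 has {mi, la, sol, fa, re} and shift 4 has {mi, sol, fa, re}, leaving only do.
Day 3, shift 4: day 3 has {do, mi, fa, re} and shift 4 has {do, mi, sol, fa, re}, leaving only la.
Day 3, shift 6: day 3 has {do, mi, la, fa, re} and shift 6 has {mi, re}, leaving only sol.
Day 4, shift 6: day 4 has {do, mi, la, sol, re} and shift 6 has {mi, sol, re}, leaving only fa.
Day 5, shift 5: day 5 has {mi, sol, fa, re} and shift 5 has {do, mi, sol, fa}, leaving only la.
Day 2, shift 5: day 2 has {mi, sol, fa} and shift 5 has {do, mi, la, sol, fa}, leaving only re.
Day 5, shift 1: day 5 has {mi, la, sol, fa, re} and shift 1 has {mi, sol, fa}, leaving only do.
Day 2, shift 1: day 2 has {mi, sol, fa, re} and shift 1 has {do, mi, sol, fa}, leaving only la.
Day 2, shift 6: day 2 has {mi, la, sol, fa, re} and shift 6 has {mi, sol, fa, re}, leaving only do.
So day 2 reads: la fa mi sol re do.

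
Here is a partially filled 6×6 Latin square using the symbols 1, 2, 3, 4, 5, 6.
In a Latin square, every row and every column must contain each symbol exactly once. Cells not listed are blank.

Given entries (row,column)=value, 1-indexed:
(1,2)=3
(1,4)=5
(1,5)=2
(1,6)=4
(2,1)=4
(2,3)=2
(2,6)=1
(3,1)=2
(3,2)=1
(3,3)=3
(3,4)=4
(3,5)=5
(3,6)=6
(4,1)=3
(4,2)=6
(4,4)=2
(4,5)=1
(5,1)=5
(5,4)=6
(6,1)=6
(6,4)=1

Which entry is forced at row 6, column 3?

Row 1, column 1: row 1 has {2, 3, 4, 5} and column 1 has {2, 3, 4, 5, 6}, leaving only 1.
Row 1, column 3: row 1 has {1, 2, 3, 4, 5} and column 3 has {2, 3}, leaving only 6.
Row 2, column 2: row 2 has {1, 2, 4} and column 2 has {1, 3, 6}, leaving only 5.
Row 2, column 4: row 2 has {1, 2, 4, 5} and column 4 has {1, 2, 4, 5, 6}, leaving only 3.
Row 2, column 5: row 2 has {1, 2, 3, 4, 5} and column 5 has {1, 2, 5}, leaving only 6.
Row 4, column 6: row 4 has {1, 2, 3, 6} and column 6 has {1, 4, 6}, leaving only 5.
Row 4, column 3: row 4 has {1, 2, 3, 5, 6} and column 3 has {2, 3, 6}, leaving only 4.
Row 6 already has {1, 6} and column 3 already has {2, 3, 4, 6}, so row 6, column 3 must be 5.

5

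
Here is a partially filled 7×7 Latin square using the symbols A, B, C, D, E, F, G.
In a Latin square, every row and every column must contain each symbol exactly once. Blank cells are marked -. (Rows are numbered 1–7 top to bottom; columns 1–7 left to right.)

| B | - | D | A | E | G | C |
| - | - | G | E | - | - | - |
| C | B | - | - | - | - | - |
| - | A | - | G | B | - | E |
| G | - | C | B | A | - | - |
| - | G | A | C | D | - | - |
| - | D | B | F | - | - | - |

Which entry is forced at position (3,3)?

E

Row 1, column 2: row 1 has {A, B, C, D, E, G} and column 2 has {A, B, D, G}, leaving only F.
Row 2, column 2: row 2 has {E, G} and column 2 has {A, B, D, F, G}, leaving only C.
Row 2, column 5: row 2 has {C, E, G} and column 5 has {A, B, D, E}, leaving only F.
Row 3, column 4: row 3 has {B, C} and column 4 has {A, B, C, E, F, G}, leaving only D.
Row 3, column 5: row 3 has {B, C, D} and column 5 has {A, B, D, E, F}, leaving only G.
Row 4, column 3: row 4 has {A, B, E, G} and column 3 has {A, B, C, D, G}, leaving only F.
Row 3 already has {B, C, D, G} and column 3 already has {A, B, C, D, F, G}, so row 3, column 3 must be E.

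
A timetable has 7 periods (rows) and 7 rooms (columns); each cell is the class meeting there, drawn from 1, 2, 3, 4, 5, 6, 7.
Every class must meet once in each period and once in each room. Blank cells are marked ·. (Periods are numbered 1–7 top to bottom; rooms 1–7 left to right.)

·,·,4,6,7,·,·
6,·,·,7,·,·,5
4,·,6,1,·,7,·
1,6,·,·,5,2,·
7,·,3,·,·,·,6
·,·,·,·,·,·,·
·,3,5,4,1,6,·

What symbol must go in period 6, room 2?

7

Period 4, room 3: period 4 has {1, 2, 5, 6} and room 3 has {3, 4, 5, 6}, leaving only 7.
Period 4, room 4: period 4 has {1, 2, 5, 6, 7} and room 4 has {1, 4, 6, 7}, leaving only 3.
Period 4, room 7: period 4 has {1, 2, 3, 5, 6, 7} and room 7 has {5, 6}, leaving only 4.
Period 7, room 1: period 7 has {1, 3, 4, 5, 6} and room 1 has {1, 4, 6, 7}, leaving only 2.
Period 7, room 7: period 7 has {1, 2, 3, 4, 5, 6} and room 7 has {4, 5, 6}, leaving only 7.
Period 6, room 2 is narrowed to {1, 2, 4, 5, 7}.
If it were 1, then period 3, room 2 would be left with no valid symbol.
If it were 2, then period 5, room 2 would be left with no valid symbol.
If it were 4, propagating the remaining blanks reaches a contradiction.
If it were 5, then period 5, room 2 would be left with no valid symbol.
So period 6, room 2 must be 7.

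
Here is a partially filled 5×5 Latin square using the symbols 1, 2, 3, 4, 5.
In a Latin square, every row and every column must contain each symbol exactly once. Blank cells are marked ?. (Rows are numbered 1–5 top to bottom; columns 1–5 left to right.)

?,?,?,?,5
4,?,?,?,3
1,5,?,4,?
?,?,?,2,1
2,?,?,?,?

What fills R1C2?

4

Row 1, column 1: row 1 has {5} and column 1 has {1, 2, 4}, leaving only 3.
Row 1, column 4: row 1 has {3, 5} and column 4 has {2, 4}, leaving only 1.
Row 2, column 4: row 2 has {3, 4} and column 4 has {1, 2, 4}, leaving only 5.
Row 3, column 5: row 3 has {1, 4, 5} and column 5 has {1, 3, 5}, leaving only 2.
Row 3, column 3: row 3 has {1, 2, 4, 5} and column 3 has {}, leaving only 3.
Row 4, column 1: row 4 has {1, 2} and column 1 has {1, 2, 3, 4}, leaving only 5.
Row 4, column 3: row 4 has {1, 2, 5} and column 3 has {3}, leaving only 4.
Row 1, column 3: row 1 has {1, 3, 5} and column 3 has {3, 4}, leaving only 2.
Row 1 already has {1, 2, 3, 5} and column 2 already has {5}, so row 1, column 2 must be 4.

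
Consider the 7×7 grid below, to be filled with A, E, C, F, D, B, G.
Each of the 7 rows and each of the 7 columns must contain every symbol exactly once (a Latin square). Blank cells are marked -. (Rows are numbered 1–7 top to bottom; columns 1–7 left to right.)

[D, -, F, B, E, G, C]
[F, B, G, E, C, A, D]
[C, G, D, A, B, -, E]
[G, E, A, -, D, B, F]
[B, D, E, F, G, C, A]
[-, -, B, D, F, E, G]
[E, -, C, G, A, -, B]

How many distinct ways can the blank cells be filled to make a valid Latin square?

Row 1, column 2: eliminating its row and column leaves {A}.
Row 3, column 6: eliminating its row and column leaves {F}.
Row 4, column 4: eliminating its row and column leaves {C}.
Row 6, column 1: eliminating its row and column leaves {A}.
Row 6, column 2: eliminating its row and column leaves {A, C}.
Row 7, column 2: eliminating its row and column leaves {F}.
Row 7, column 6: eliminating its row and column leaves {F, D}.
Only one assignment across all blanks avoids any row or column repeat, giving 1 completion.

1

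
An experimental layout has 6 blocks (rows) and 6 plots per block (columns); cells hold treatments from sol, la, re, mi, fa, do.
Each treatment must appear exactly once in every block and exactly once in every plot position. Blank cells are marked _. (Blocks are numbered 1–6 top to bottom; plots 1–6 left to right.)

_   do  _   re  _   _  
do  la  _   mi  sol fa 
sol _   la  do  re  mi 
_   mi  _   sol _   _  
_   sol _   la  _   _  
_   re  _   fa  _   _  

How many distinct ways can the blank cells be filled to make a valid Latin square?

Block 1, plot 1: eliminating its block and plot leaves {la, mi, fa}.
Block 1, plot 3: eliminating its block and plot leaves {sol, mi, fa}.
Block 1, plot 5: eliminating its block and plot leaves {la, mi, fa}.
Block 1, plot 6: eliminating its block and plot leaves {sol, la}.
Block 2, plot 3: eliminating its block and plot leaves {re}.
Block 3, plot 2: eliminating its block and plot leaves {fa}.
Block 4, plot 1: eliminating its block and plot leaves {la, re, fa}.
Block 4, plot 3: eliminating its block and plot leaves {re, fa, do}.
Block 4, plot 5: eliminating its block and plot leaves {la, fa, do}.
Block 4, plot 6: eliminating its block and plot leaves {la, re, do}.
Block 5, plot 1: eliminating its block and plot leaves {re, mi, fa}.
Block 5, plot 3: eliminating its block and plot leaves {re, mi, fa, do}.
Block 5, plot 5: eliminating its block and plot leaves {mi, fa, do}.
Block 5, plot 6: eliminating its block and plot leaves {re, do}.
Block 6, plot 1: eliminating its block and plot leaves {la, mi}.
Block 6, plot 3: eliminating its block and plot leaves {sol, mi, do}.
Block 6, plot 5: eliminating its block and plot leaves {la, mi, do}.
Block 6, plot 6: eliminating its block and plot leaves {sol, la, do}.
Enumerating the assignments across these blanks that avoid any block or plot repeat gives 14 completions.

14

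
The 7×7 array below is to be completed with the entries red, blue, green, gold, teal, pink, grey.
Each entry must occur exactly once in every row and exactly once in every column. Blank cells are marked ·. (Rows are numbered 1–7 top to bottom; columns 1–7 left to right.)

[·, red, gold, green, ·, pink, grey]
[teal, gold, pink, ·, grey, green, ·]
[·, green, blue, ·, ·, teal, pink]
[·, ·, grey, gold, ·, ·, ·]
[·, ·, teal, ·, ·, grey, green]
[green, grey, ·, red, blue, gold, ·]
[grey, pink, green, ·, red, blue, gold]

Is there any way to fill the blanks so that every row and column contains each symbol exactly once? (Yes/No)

No

Row 6, column 3: row 6 together with column 3 already contain {red, blue, green, gold, teal, pink, grey} — every symbol — so nothing can go there. The grid has no valid completion.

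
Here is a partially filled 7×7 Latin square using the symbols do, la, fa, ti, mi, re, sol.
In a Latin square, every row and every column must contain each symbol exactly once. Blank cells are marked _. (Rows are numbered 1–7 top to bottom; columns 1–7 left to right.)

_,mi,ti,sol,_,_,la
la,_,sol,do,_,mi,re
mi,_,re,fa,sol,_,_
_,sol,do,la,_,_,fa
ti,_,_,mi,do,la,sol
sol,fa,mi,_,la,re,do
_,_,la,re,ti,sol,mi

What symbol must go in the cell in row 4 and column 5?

mi

Row 2, column 2: row 2 has {do, la, mi, re, sol} and column 2 has {fa, mi, sol}, leaving only ti.
Row 2, column 5: row 2 has {do, la, ti, mi, re, sol} and column 5 has {do, la, ti, sol}, leaving only fa.
Row 1, column 5: row 1 has {la, ti, mi, sol} and column 5 has {do, la, fa, ti, sol}, leaving only re.
Row 4 already has {do, la, fa, sol} and column 5 already has {do, la, fa, ti, re, sol}, so row 4, column 5 must be mi.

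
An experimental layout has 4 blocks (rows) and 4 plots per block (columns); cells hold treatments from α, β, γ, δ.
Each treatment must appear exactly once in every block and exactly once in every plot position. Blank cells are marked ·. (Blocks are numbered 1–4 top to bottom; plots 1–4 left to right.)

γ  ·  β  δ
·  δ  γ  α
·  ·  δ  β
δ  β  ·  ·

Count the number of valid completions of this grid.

Block 1, plot 2: eliminating its block and plot leaves {α}.
Block 2, plot 1: eliminating its block and plot leaves {β}.
Block 3, plot 1: eliminating its block and plot leaves {α}.
Block 3, plot 2: eliminating its block and plot leaves {α, γ}.
Block 4, plot 3: eliminating its block and plot leaves {α}.
Block 4, plot 4: eliminating its block and plot leaves {γ}.
Only one assignment across all blanks avoids any block or plot repeat, giving 1 completion.

1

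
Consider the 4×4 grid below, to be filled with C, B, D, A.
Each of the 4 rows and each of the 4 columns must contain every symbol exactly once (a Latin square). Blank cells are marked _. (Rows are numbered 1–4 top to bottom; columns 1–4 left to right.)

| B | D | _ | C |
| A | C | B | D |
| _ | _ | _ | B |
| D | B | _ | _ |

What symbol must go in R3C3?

D

Row 1, column 3: row 1 has {C, B, D} and column 3 has {B}, leaving only A.
Row 3, column 1: row 3 has {B} and column 1 has {B, D, A}, leaving only C.
Row 3 already has {C, B} and column 3 already has {B, A}, so row 3, column 3 must be D.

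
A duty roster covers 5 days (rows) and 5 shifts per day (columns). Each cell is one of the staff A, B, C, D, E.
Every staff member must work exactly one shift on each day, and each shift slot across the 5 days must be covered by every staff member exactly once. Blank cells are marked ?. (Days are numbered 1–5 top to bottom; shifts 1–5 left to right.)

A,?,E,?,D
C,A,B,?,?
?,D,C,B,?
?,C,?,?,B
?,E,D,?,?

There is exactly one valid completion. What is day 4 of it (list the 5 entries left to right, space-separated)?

D C A E B

Day 4, shift 3: day 4 has {B, C} and shift 3 has {B, C, D, E}, leaving only A.
Day 1, shift 2: day 1 has {A, D, E} and shift 2 has {A, C, D, E}, leaving only B.
Day 1, shift 4: day 1 has {A, B, D, E} and shift 4 has {B}, leaving only C.
Day 2, shift 5: day 2 has {A, B, C} and shift 5 has {B, D}, leaving only E.
Day 2, shift 4: day 2 has {A, B, C, E} and shift 4 has {B, C}, leaving only D.
Day 4, shift 4: day 4 has {A, B, C} and shift 4 has {B, C, D}, leaving only E.
Day 4, shift 1: day 4 has {A, B, C, E} and shift 1 has {A, C}, leaving only D.
So day 4 reads: D C A E B.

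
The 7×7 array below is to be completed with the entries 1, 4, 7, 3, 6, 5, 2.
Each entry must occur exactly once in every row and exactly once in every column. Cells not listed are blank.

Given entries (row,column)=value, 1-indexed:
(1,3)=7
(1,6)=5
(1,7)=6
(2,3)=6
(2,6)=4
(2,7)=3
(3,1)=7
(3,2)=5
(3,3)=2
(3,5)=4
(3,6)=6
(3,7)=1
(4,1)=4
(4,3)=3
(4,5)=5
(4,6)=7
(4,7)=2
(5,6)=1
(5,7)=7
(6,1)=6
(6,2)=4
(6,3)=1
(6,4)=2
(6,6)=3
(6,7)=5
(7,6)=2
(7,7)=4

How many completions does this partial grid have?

13

Row 1, column 1: eliminating its row and column leaves {1, 3, 2}.
Row 1, column 2: eliminating its row and column leaves {1, 3, 2}.
Row 1, column 4: eliminating its row and column leaves {1, 4, 3}.
Row 1, column 5: eliminating its row and column leaves {1, 3, 2}.
Row 2, column 1: eliminating its row and column leaves {1, 5, 2}.
Row 2, column 2: eliminating its row and column leaves {1, 7, 2}.
Row 2, column 4: eliminating its row and column leaves {1, 7, 5}.
Row 2, column 5: eliminating its row and column leaves {1, 7, 2}.
Row 3, column 4: eliminating its row and column leaves {3}.
Row 4, column 2: eliminating its row and column leaves {1, 6}.
Row 4, column 4: eliminating its row and column leaves {1, 6}.
Row 5, column 1: eliminating its row and column leaves {3, 5, 2}.
Row 5, column 2: eliminating its row and column leaves {3, 6, 2}.
Row 5, column 3: eliminating its row and column leaves {4, 5}.
Row 5, column 4: eliminating its row and column leaves {4, 3, 6, 5}.
Row 5, column 5: eliminating its row and column leaves {3, 6, 2}.
Row 6, column 5: eliminating its row and column leaves {7}.
Row 7, column 1: eliminating its row and column leaves {1, 3, 5}.
Row 7, column 2: eliminating its row and column leaves {1, 7, 3, 6}.
Row 7, column 3: eliminating its row and column leaves {5}.
Row 7, column 4: eliminating its row and column leaves {1, 7, 3, 6, 5}.
Row 7, column 5: eliminating its row and column leaves {1, 7, 3, 6}.
Enumerating the assignments across these blanks that avoid any row or column repeat gives 13 completions.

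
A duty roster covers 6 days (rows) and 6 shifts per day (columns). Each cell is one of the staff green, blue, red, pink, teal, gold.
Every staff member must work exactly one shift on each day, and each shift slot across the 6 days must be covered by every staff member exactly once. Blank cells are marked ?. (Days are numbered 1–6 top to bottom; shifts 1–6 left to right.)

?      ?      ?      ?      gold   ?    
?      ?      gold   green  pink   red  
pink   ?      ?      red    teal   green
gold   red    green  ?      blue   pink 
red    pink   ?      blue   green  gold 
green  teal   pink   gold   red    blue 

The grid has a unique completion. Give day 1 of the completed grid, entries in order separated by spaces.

blue green red pink gold teal

Day 1, shift 6: day 1 has {gold} and shift 6 has {green, blue, red, pink, gold}, leaving only teal.
Day 1, shift 1: day 1 has {teal, gold} and shift 1 has {green, red, pink, gold}, leaving only blue.
Day 1, shift 2: day 1 has {blue, teal, gold} and shift 2 has {red, pink, teal}, leaving only green.
Day 1, shift 3: day 1 has {green, blue, teal, gold} and shift 3 has {green, pink, gold}, leaving only red.
Day 1, shift 4: day 1 has {green, blue, red, teal, gold} and shift 4 has {green, blue, red, gold}, leaving only pink.
So day 1 reads: blue green red pink gold teal.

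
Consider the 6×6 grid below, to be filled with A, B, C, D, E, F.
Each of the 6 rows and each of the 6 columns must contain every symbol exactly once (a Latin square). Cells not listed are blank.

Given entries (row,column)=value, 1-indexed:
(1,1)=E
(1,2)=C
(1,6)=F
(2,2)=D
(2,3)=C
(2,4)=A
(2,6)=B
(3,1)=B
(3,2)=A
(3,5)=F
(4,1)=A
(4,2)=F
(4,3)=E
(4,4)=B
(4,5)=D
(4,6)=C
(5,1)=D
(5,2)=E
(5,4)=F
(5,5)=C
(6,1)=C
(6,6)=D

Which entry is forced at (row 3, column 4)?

C

Row 1, column 4: row 1 has {C, E, F} and column 4 has {A, B, F}, leaving only D.
Row 2, column 1: row 2 has {A, B, C, D} and column 1 has {A, B, C, D, E}, leaving only F.
Row 2, column 5: row 2 has {A, B, C, D, F} and column 5 has {C, D, F}, leaving only E.
Row 3, column 3: row 3 has {A, B, F} and column 3 has {C, E}, leaving only D.
Row 3, column 6: row 3 has {A, B, D, F} and column 6 has {B, C, D, F}, leaving only E.
Row 3 already has {A, B, D, E, F} and column 4 already has {A, B, D, F}, so row 3, column 4 must be C.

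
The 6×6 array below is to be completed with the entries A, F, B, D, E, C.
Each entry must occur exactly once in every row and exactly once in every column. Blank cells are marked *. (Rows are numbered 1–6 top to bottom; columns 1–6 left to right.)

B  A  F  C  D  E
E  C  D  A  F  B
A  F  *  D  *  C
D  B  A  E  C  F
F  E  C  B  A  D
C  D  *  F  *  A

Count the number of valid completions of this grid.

2

Row 3, column 3: eliminating its row and column leaves {B, E}.
Row 3, column 5: eliminating its row and column leaves {B, E}.
Row 6, column 3: eliminating its row and column leaves {B, E}.
Row 6, column 5: eliminating its row and column leaves {B, E}.
Enumerating the assignments across these blanks that avoid any row or column repeat gives 2 completions.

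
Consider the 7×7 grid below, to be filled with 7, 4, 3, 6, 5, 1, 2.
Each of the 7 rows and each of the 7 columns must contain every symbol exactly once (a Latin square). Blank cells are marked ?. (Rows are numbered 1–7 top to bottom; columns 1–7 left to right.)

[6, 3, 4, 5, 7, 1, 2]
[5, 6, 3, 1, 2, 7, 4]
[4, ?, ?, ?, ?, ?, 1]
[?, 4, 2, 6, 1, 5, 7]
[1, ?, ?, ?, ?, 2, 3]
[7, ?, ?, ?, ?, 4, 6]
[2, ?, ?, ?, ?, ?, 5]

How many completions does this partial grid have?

Row 3, column 2: eliminating its row and column leaves {7, 5, 2}.
Row 3, column 3: eliminating its row and column leaves {7, 6, 5}.
Row 3, column 4: eliminating its row and column leaves {7, 3, 2}.
Row 3, column 5: eliminating its row and column leaves {3, 6, 5}.
Row 3, column 6: eliminating its row and column leaves {3, 6}.
Row 4, column 1: eliminating its row and column leaves {3}.
Row 5, column 2: eliminating its row and column leaves {7, 5}.
Row 5, column 3: eliminating its row and column leaves {7, 6, 5}.
Row 5, column 4: eliminating its row and column leaves {7, 4}.
Row 5, column 5: eliminating its row and column leaves {4, 6, 5}.
Row 6, column 2: eliminating its row and column leaves {5, 1, 2}.
Row 6, column 3: eliminating its row and column leaves {5, 1}.
Row 6, column 4: eliminating its row and column leaves {3, 2}.
Row 6, column 5: eliminating its row and column leaves {3, 5}.
Row 7, column 2: eliminating its row and column leaves {7, 1}.
Row 7, column 3: eliminating its row and column leaves {7, 6, 1}.
Row 7, column 4: eliminating its row and column leaves {7, 4, 3}.
Row 7, column 5: eliminating its row and column leaves {4, 3, 6}.
Row 7, column 6: eliminating its row and column leaves {3, 6}.
Enumerating the assignments across these blanks that avoid any row or column repeat gives 9 completions.

9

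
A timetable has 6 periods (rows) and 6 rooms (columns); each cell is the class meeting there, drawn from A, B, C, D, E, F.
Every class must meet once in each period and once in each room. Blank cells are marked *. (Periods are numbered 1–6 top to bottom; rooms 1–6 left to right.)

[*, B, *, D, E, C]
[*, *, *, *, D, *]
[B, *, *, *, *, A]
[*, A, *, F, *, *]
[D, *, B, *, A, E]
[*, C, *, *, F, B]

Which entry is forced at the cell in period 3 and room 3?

Period 2, room 6: period 2 has {D} and room 6 has {A, B, C, E}, leaving only F.
Period 2, room 2: period 2 has {D, F} and room 2 has {A, B, C}, leaving only E.
Period 3, room 5: period 3 has {A, B} and room 5 has {A, D, E, F}, leaving only C.
Period 3, room 4: period 3 has {A, B, C} and room 4 has {D, F}, leaving only E.
Period 4, room 5: period 4 has {A, F} and room 5 has {A, C, D, E, F}, leaving only B.
Period 4, room 6: period 4 has {A, B, F} and room 6 has {A, B, C, E, F}, leaving only D.
Period 5, room 2: period 5 has {A, B, D, E} and room 2 has {A, B, C, E}, leaving only F.
Period 3, room 2: period 3 has {A, B, C, E} and room 2 has {A, B, C, E, F}, leaving only D.
Period 3 already has {A, B, C, D, E} and room 3 already has {B}, so period 3, room 3 must be F.

F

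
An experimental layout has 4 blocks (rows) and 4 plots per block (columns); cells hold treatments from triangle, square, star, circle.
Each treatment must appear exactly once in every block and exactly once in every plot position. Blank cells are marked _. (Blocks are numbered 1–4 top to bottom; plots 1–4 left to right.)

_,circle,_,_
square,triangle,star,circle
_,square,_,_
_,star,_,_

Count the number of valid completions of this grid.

Block 1, plot 1: eliminating its block and plot leaves {triangle, star}.
Block 1, plot 3: eliminating its block and plot leaves {triangle, square}.
Block 1, plot 4: eliminating its block and plot leaves {triangle, square, star}.
Block 3, plot 1: eliminating its block and plot leaves {triangle, star, circle}.
Block 3, plot 3: eliminating its block and plot leaves {triangle, circle}.
Block 3, plot 4: eliminating its block and plot leaves {triangle, star}.
Block 4, plot 1: eliminating its block and plot leaves {triangle, circle}.
Block 4, plot 3: eliminating its block and plot leaves {triangle, square, circle}.
Block 4, plot 4: eliminating its block and plot leaves {triangle, square}.
Enumerating the assignments across these blanks that avoid any block or plot repeat gives 4 completions.

4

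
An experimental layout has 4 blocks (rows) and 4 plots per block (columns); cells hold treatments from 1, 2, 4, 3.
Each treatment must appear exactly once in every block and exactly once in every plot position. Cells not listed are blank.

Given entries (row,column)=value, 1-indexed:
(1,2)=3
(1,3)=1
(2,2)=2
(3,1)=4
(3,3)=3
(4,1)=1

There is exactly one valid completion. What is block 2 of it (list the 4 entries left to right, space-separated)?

3 2 4 1

Block 2, plot 1: block 2 has {2} and plot 1 has {1, 4}, leaving only 3.
Block 2, plot 3: block 2 has {2, 3} and plot 3 has {1, 3}, leaving only 4.
Block 2, plot 4: block 2 has {2, 4, 3} and plot 4 has {}, leaving only 1.
So block 2 reads: 3 2 4 1.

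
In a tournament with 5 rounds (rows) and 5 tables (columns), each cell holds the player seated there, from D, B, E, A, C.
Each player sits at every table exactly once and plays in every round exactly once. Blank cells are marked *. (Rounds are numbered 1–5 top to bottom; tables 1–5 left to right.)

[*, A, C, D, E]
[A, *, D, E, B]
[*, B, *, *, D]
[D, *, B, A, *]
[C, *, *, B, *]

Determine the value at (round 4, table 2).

Round 1, table 1: round 1 has {D, E, A, C} and table 1 has {D, A, C}, leaving only B.
Round 2, table 2: round 2 has {D, B, E, A} and table 2 has {B, A}, leaving only C.
Round 4 already has {D, B, A} and table 2 already has {B, A, C}, so round 4, table 2 must be E.

E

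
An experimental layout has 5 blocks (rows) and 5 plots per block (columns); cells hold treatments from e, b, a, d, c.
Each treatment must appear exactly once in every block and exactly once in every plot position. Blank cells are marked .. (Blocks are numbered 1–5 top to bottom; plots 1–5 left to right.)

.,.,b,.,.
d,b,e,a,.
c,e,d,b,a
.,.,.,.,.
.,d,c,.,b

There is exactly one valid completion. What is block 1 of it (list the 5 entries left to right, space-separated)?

Block 2, plot 5: block 2 has {e, b, a, d} and plot 5 has {b, a}, leaving only c.
Block 4, plot 3: block 4 has {} and plot 3 has {e, b, d, c}, leaving only a.
Block 4, plot 2: block 4 has {a} and plot 2 has {e, b, d}, leaving only c.
Block 1, plot 2: block 1 has {b} and plot 2 has {e, b, d, c}, leaving only a.
Block 1, plot 1: block 1 has {b, a} and plot 1 has {d, c}, leaving only e.
Block 1, plot 5: block 1 has {e, b, a} and plot 5 has {b, a, c}, leaving only d.
Block 1, plot 4: block 1 has {e, b, a, d} and plot 4 has {b, a}, leaving only c.
So block 1 reads: e a b c d.

e a b c d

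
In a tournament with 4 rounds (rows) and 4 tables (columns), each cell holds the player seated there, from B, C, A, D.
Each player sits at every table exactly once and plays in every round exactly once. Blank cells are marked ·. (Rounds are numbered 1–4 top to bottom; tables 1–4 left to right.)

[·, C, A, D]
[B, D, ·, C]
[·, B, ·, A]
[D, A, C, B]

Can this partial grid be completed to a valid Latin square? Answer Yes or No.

No

Round 1, table 1: round 1 together with table 1 already contain {B, C, A, D} — every symbol — so nothing can go there. The grid has no valid completion.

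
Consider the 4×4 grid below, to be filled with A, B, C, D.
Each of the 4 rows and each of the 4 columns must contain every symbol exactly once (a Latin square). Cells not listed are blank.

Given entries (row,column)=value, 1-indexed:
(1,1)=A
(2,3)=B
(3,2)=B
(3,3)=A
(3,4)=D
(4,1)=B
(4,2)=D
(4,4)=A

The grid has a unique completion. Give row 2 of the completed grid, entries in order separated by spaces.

D A B C

Row 2, column 4: row 2 has {B} and column 4 has {A, D}, leaving only C.
Row 2, column 1: row 2 has {B, C} and column 1 has {A, B}, leaving only D.
Row 2, column 2: row 2 has {B, C, D} and column 2 has {B, D}, leaving only A.
So row 2 reads: D A B C.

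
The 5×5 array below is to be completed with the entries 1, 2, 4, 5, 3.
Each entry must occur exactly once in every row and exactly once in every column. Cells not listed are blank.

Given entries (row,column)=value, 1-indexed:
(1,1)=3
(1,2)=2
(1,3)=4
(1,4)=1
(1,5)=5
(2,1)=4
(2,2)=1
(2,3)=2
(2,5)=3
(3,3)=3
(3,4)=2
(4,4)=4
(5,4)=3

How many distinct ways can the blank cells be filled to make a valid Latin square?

Row 2, column 4: eliminating its row and column leaves {5}.
Row 3, column 1: eliminating its row and column leaves {1, 5}.
Row 3, column 2: eliminating its row and column leaves {4, 5}.
Row 3, column 5: eliminating its row and column leaves {1, 4}.
Row 4, column 1: eliminating its row and column leaves {1, 2, 5}.
Row 4, column 2: eliminating its row and column leaves {5, 3}.
Row 4, column 3: eliminating its row and column leaves {1, 5}.
Row 4, column 5: eliminating its row and column leaves {1, 2}.
Row 5, column 1: eliminating its row and column leaves {1, 2, 5}.
Row 5, column 2: eliminating its row and column leaves {4, 5}.
Row 5, column 3: eliminating its row and column leaves {1, 5}.
Row 5, column 5: eliminating its row and column leaves {1, 2, 4}.
Enumerating the assignments across these blanks that avoid any row or column repeat gives 3 completions.

3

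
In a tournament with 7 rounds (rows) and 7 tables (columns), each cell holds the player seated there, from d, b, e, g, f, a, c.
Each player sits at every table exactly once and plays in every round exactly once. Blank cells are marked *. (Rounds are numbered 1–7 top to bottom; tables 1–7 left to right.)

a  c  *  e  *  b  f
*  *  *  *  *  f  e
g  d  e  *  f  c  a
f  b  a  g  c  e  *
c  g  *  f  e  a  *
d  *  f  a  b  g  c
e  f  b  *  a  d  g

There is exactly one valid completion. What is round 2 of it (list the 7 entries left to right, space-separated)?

Round 2, table 1: round 2 has {e, f} and table 1 has {d, e, g, f, a, c}, leaving only b.
Round 2, table 2: round 2 has {b, e, f} and table 2 has {d, b, g, f, c}, leaving only a.
Round 3, table 4: round 3 has {d, e, g, f, a, c} and table 4 has {e, g, f, a}, leaving only b.
Round 4, table 7: round 4 has {b, e, g, f, a, c} and table 7 has {e, g, f, a, c}, leaving only d.
Round 5, table 3: round 5 has {e, g, f, a, c} and table 3 has {b, e, f, a}, leaving only d.
Round 1, table 3: round 1 has {b, e, f, a, c} and table 3 has {d, b, e, f, a}, leaving only g.
Round 2, table 3: round 2 has {b, e, f, a} and table 3 has {d, b, e, g, f, a}, leaving only c.
Round 2, table 4: round 2 has {b, e, f, a, c} and table 4 has {b, e, g, f, a}, leaving only d.
Round 2, table 5: round 2 has {d, b, e, f, a, c} and table 5 has {b, e, f, a, c}, leaving only g.
So round 2 reads: b a c d g f e.

b a c d g f e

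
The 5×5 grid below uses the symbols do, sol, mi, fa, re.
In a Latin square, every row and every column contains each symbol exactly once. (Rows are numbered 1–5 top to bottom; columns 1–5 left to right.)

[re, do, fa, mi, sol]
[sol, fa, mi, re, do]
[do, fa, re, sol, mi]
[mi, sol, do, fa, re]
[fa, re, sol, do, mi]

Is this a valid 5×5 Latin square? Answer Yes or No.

No

Every row is a permutation, but column 5 contains mi twice (at rows 3 and 5).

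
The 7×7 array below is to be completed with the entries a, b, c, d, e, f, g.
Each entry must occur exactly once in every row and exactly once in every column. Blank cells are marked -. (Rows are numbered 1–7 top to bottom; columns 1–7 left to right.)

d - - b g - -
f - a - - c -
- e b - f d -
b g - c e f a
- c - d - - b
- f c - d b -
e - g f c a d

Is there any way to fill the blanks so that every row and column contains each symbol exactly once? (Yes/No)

No

Row 1, column 2: row 1 has {b, d, g} and column 2 has {c, e, f, g}, so it must be a.
Row 1, column 6: row 1 has {a, b, d, g} and column 6 has {a, b, c, d, f}, so it must be e.
Row 1, column 3: row 1 has {a, b, d, e, g} and column 3 has {a, b, c, g}, so it must be f.
Row 1, column 7: row 1 has {a, b, d, e, f, g} and column 7 has {a, b, d}, so it must be c.
Row 2, column 5: row 2 has {a, c, f} and column 5 has {c, d, e, f, g}, so it must be b.
Row 2, column 2: row 2 has {a, b, c, f} and column 2 has {a, c, e, f, g}, so it must be d.
Row 3, column 7: row 3 has {b, d, e, f} and column 7 has {a, b, c, d}, so it must be g.
Row 2, column 7: row 2 has {a, b, c, d, f} and column 7 has {a, b, c, d, g}, so it must be e.
Now row 6, column 7: row 6 together with column 7 already contain {a, b, c, d, e, f, g} — every symbol — so nothing can go there. The grid has no valid completion.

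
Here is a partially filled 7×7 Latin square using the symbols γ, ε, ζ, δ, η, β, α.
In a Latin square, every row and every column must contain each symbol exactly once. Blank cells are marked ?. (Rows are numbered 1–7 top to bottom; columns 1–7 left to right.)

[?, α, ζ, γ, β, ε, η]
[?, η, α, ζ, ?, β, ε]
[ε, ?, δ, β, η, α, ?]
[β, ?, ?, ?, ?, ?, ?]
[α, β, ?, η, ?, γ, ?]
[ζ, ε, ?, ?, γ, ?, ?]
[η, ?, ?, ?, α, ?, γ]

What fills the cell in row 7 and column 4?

Row 1, column 1: row 1 has {γ, ε, ζ, η, β, α} and column 1 has {ε, ζ, η, β, α}, leaving only δ.
Row 2, column 1: row 2 has {ε, ζ, η, β, α} and column 1 has {ε, ζ, δ, η, β, α}, leaving only γ.
Row 2, column 5: row 2 has {γ, ε, ζ, η, β, α} and column 5 has {γ, η, β, α}, leaving only δ.
Row 3, column 7: row 3 has {ε, δ, η, β, α} and column 7 has {γ, ε, η}, leaving only ζ.
Row 3, column 2: row 3 has {ε, ζ, δ, η, β, α} and column 2 has {ε, η, β, α}, leaving only γ.
Row 5, column 3: row 5 has {γ, η, β, α} and column 3 has {ζ, δ, α}, leaving only ε.
Row 5, column 5: row 5 has {γ, ε, η, β, α} and column 5 has {γ, δ, η, β, α}, leaving only ζ.
Row 4, column 5: row 4 has {β} and column 5 has {γ, ζ, δ, η, β, α}, leaving only ε.
Row 5, column 7: row 5 has {γ, ε, ζ, η, β, α} and column 7 has {γ, ε, ζ, η}, leaving only δ.
Row 4, column 7: row 4 has {ε, β} and column 7 has {γ, ε, ζ, δ, η}, leaving only α.
Row 4, column 4: row 4 has {ε, β, α} and column 4 has {γ, ζ, η, β}, leaving only δ.
Row 7 already has {γ, η, α} and column 4 already has {γ, ζ, δ, η, β}, so row 7, column 4 must be ε.

ε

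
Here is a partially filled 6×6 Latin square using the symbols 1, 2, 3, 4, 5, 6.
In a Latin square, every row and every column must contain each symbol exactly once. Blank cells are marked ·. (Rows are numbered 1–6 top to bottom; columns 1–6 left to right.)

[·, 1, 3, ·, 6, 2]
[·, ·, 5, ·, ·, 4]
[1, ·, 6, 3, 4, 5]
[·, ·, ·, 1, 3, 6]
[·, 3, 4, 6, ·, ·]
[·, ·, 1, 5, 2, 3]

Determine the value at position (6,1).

Row 1, column 4: row 1 has {1, 2, 3, 6} and column 4 has {1, 3, 5, 6}, leaving only 4.
Row 1, column 1: row 1 has {1, 2, 3, 4, 6} and column 1 has {1}, leaving only 5.
Row 2, column 4: row 2 has {4, 5} and column 4 has {1, 3, 4, 5, 6}, leaving only 2.
Row 2, column 2: row 2 has {2, 4, 5} and column 2 has {1, 3}, leaving only 6.
Row 2, column 1: row 2 has {2, 4, 5, 6} and column 1 has {1, 5}, leaving only 3.
Row 2, column 5: row 2 has {2, 3, 4, 5, 6} and column 5 has {2, 3, 4, 6}, leaving only 1.
Row 3, column 2: row 3 has {1, 3, 4, 5, 6} and column 2 has {1, 3, 6}, leaving only 2.
Row 4, column 3: row 4 has {1, 3, 6} and column 3 has {1, 3, 4, 5, 6}, leaving only 2.
Row 4, column 1: row 4 has {1, 2, 3, 6} and column 1 has {1, 3, 5}, leaving only 4.
Row 6 already has {1, 2, 3, 5} and column 1 already has {1, 3, 4, 5}, so row 6, column 1 must be 6.

6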